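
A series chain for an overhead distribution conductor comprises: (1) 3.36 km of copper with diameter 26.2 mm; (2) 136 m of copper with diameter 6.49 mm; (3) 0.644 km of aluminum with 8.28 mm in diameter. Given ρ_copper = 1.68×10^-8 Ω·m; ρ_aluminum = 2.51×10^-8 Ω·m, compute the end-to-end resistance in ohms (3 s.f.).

Seg 1: A = π(d/2)² = π(1.3100e-02 m)² = 5.391e-04 m²
R_1 = (1.68×10^-8)(3360)/(5.391e-04) = 0.1047 Ω
Seg 2: A = π(d/2)² = π(3.2450e-03 m)² = 3.308e-05 m²
R_2 = (1.68×10^-8)(136)/(3.308e-05) = 0.06907 Ω
Seg 3: A = π(d/2)² = π(4.1400e-03 m)² = 5.385e-05 m²
R_3 = (2.51×10^-8)(644)/(5.385e-05) = 0.3002 Ω
R_total = R_1 + R_2 + R_3 = 0.474 Ω

0.474 Ω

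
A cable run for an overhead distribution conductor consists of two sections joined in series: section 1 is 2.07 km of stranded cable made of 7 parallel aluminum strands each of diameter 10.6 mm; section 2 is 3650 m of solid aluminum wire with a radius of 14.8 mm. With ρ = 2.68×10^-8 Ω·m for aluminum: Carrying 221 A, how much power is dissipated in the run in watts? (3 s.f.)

Section 1: A_strand = π(5.3000e-03)² = 8.825e-05 m²; R₁ = ρL/(N·A_s) = (2.68×10^-8)(2070)/(7×8.825e-05) = 0.08981 Ω
Section 2: A = πr² = π(1.4800e-02 m)² = 6.881e-04 m²
R₂ = (2.68×10^-8)(3650)/(6.881e-04) = 0.1422 Ω
R = R₁ + R₂ = 0.232 Ω
P = I²R = (221)² × 0.232 = 11300 W

11300 W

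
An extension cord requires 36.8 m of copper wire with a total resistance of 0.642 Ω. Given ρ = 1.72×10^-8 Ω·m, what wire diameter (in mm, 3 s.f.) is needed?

A = ρL/R = (1.72×10^-8)(36.8)/(0.642) = 9.859e-07 m²
d = 2√(A/π) = 1.120e-03 m = 1.12 mm

1.12 mm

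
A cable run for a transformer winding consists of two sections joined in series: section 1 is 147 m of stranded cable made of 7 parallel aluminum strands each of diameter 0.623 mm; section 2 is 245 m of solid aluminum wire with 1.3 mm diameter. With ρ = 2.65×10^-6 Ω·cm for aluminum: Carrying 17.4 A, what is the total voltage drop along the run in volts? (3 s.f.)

117 V

ρ = 2.65×10^-6 Ω·cm = 2.65×10^-8 Ω·m
Section 1: A_strand = π(3.1150e-04)² = 3.048e-07 m²; R₁ = ρL/(N·A_s) = (2.65×10^-8)(147)/(7×3.048e-07) = 1.826 Ω
Section 2: A = π(d/2)² = π(6.5000e-04 m)² = 1.327e-06 m²
R₂ = (2.65×10^-8)(245)/(1.327e-06) = 4.891 Ω
R = R₁ + R₂ = 6.717 Ω
V = IR = 17.4 × 6.717 = 117 V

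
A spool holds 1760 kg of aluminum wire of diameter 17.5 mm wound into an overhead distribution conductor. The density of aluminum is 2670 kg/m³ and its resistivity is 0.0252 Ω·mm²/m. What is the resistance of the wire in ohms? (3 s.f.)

0.287 Ω

ρ = 0.0252 Ω·mm²/m = 2.52×10^-8 Ω·m
A = π(d/2)² = π(8.7500e-03 m)² = 2.4053e-04 m²
L = m/(density·A) = 1760/(2670×2.4053e-04) = 2741 m
R = ρL/A = (2.52×10^-8)(2741)/(2.4053e-04) = 0.287 Ω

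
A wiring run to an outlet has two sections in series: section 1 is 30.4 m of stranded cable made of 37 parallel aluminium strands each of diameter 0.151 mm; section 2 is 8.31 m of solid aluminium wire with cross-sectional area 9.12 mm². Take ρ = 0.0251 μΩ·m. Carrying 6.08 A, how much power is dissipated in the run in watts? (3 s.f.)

43.4 W

ρ = 0.0251 μΩ·m = 2.51×10^-8 Ω·m
Section 1: A_strand = π(7.5500e-05)² = 1.791e-08 m²; R₁ = ρL/(N·A_s) = (2.51×10^-8)(30.4)/(37×1.791e-08) = 1.152 Ω
Section 2: A = 9.12 mm² = 9.120e-06 m²
R₂ = (2.51×10^-8)(8.31)/(9.120e-06) = 0.02287 Ω
R = R₁ + R₂ = 1.174 Ω
P = I²R = (6.08)² × 1.174 = 43.4 W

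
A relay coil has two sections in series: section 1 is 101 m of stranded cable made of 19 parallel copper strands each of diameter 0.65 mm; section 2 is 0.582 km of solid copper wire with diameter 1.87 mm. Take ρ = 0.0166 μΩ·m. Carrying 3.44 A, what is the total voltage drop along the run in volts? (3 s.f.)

13.0 V

ρ = 0.0166 μΩ·m = 1.66×10^-8 Ω·m
Section 1: A_strand = π(3.2500e-04)² = 3.318e-07 m²; R₁ = ρL/(N·A_s) = (1.66×10^-8)(101)/(19×3.318e-07) = 0.2659 Ω
Section 2: A = π(d/2)² = π(9.3500e-04 m)² = 2.746e-06 m²
R₂ = (1.66×10^-8)(582)/(2.746e-06) = 3.518 Ω
R = R₁ + R₂ = 3.784 Ω
V = IR = 3.44 × 3.784 = 13.0 V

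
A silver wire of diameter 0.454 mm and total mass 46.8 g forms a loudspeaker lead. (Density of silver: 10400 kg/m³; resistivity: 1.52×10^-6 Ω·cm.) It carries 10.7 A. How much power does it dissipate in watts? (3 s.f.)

299 W

ρ = 1.52×10^-6 Ω·cm = 1.52×10^-8 Ω·m
A = π(d/2)² = π(2.2700e-04 m)² = 1.6188e-07 m²
L = m/(density·A) = 0.0468/(10400×1.6188e-07) = 27.8 m
R = ρL/A = (1.52×10^-8)(27.8)/(1.6188e-07) = 2.61 Ω
P = I²R = (10.7)² × 2.61 = 299 W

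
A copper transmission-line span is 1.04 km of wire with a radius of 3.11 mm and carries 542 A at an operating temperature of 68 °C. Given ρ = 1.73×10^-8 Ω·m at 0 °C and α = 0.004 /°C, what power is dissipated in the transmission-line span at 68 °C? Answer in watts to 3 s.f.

2.21×10^5 W

A = πr² = π(3.1100e-03 m)² = 3.039e-05 m²
R₍0₎ = ρL/A = (1.73×10^-8)(1040)/(3.039e-05) = 0.5921 Ω
R₍68₎ = R₍0₎(1 + αΔT) = 0.5921 × (1 + 0.004×68) = 0.7532 Ω
P = I²R = (542)² × 0.7532 = 2.21×10^5 W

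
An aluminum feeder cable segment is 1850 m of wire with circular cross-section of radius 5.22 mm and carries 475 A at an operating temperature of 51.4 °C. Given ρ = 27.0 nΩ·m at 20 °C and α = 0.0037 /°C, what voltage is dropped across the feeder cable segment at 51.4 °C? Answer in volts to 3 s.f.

309 V

ρ = 27.0 nΩ·m = 2.70×10^-8 Ω·m
A = πr² = π(5.2200e-03 m)² = 8.560e-05 m²
R₍20₎ = ρL/A = (2.70×10^-8)(1850)/(8.560e-05) = 0.5835 Ω
R₍51.4₎ = R₍20₎(1 + αΔT) = 0.5835 × (1 + 0.0037×31.4) = 0.6513 Ω
V = IR = 475 × 0.6513 = 309 V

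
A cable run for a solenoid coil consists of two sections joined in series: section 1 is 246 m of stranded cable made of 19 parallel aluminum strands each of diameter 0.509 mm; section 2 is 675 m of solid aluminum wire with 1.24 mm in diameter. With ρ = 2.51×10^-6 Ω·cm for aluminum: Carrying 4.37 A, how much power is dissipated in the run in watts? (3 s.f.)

ρ = 2.51×10^-6 Ω·cm = 2.51×10^-8 Ω·m
Section 1: A_strand = π(2.5450e-04)² = 2.035e-07 m²; R₁ = ρL/(N·A_s) = (2.51×10^-8)(246)/(19×2.035e-07) = 1.597 Ω
Section 2: A = π(d/2)² = π(6.2000e-04 m)² = 1.208e-06 m²
R₂ = (2.51×10^-8)(675)/(1.208e-06) = 14.03 Ω
R = R₁ + R₂ = 15.63 Ω
P = I²R = (4.37)² × 15.63 = 298 W

298 W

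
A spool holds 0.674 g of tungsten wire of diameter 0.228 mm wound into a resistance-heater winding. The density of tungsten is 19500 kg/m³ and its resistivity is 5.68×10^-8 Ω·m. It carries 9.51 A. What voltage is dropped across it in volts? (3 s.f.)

11.2 V

A = π(d/2)² = π(1.1400e-04 m)² = 4.0828e-08 m²
L = m/(density·A) = 6.740×10^-4/(19500×4.0828e-08) = 0.8466 m
R = ρL/A = (5.68×10^-8)(0.8466)/(4.0828e-08) = 1.178 Ω
V = IR = 9.51 × 1.178 = 11.2 V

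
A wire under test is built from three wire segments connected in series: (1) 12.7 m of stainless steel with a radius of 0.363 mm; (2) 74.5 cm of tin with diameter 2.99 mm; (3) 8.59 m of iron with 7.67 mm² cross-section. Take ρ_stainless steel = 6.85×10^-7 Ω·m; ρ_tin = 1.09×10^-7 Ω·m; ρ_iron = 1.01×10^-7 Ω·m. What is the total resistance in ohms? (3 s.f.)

21.1 Ω

Seg 1: A = πr² = π(3.6300e-04 m)² = 4.140e-07 m²
R_1 = (6.85×10^-7)(12.7)/(4.140e-07) = 21.02 Ω
Seg 2: A = π(d/2)² = π(1.4950e-03 m)² = 7.022e-06 m²
R_2 = (1.09×10^-7)(0.745)/(7.022e-06) = 0.01157 Ω
Seg 3: A = 7.67 mm² = 7.670e-06 m²
R_3 = (1.01×10^-7)(8.59)/(7.670e-06) = 0.1131 Ω
R_total = R_1 + R_2 + R_3 = 21.1 Ω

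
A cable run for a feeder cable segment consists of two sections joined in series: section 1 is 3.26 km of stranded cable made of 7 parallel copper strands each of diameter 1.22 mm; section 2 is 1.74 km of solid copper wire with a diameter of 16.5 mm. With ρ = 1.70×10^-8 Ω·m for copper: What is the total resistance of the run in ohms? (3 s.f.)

Section 1: A_strand = π(6.1000e-04)² = 1.169e-06 m²; R₁ = ρL/(N·A_s) = (1.70×10^-8)(3260)/(7×1.169e-06) = 6.773 Ω
Section 2: A = π(d/2)² = π(8.2500e-03 m)² = 2.138e-04 m²
R₂ = (1.70×10^-8)(1740)/(2.138e-04) = 0.1383 Ω
R = R₁ + R₂ = 6.91 Ω

6.91 Ω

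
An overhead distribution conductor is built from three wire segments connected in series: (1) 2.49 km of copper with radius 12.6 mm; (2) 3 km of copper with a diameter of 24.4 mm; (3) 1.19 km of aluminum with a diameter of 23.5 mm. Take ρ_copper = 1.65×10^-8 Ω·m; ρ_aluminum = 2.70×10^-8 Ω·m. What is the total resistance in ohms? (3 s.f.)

0.262 Ω

Seg 1: A = πr² = π(1.2600e-02 m)² = 4.988e-04 m²
R_1 = (1.65×10^-8)(2490)/(4.988e-04) = 0.08237 Ω
Seg 2: A = π(d/2)² = π(1.2200e-02 m)² = 4.676e-04 m²
R_2 = (1.65×10^-8)(3000)/(4.676e-04) = 0.1059 Ω
Seg 3: A = π(d/2)² = π(1.1750e-02 m)² = 4.337e-04 m²
R_3 = (2.70×10^-8)(1190)/(4.337e-04) = 0.07408 Ω
R_total = R_1 + R_2 + R_3 = 0.262 Ω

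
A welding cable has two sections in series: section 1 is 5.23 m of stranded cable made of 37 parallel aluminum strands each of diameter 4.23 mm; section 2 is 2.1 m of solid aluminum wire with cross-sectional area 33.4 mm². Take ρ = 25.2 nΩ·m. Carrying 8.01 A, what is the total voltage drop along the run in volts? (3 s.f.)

ρ = 25.2 nΩ·m = 2.52×10^-8 Ω·m
Section 1: A_strand = π(2.1150e-03)² = 1.405e-05 m²; R₁ = ρL/(N·A_s) = (2.52×10^-8)(5.23)/(37×1.405e-05) = 2.535×10^-4 Ω
Section 2: A = 33.4 mm² = 3.340e-05 m²
R₂ = (2.52×10^-8)(2.1)/(3.340e-05) = 0.001584 Ω
R = R₁ + R₂ = 0.001838 Ω
V = IR = 8.01 × 0.001838 = 0.0147 V

0.0147 V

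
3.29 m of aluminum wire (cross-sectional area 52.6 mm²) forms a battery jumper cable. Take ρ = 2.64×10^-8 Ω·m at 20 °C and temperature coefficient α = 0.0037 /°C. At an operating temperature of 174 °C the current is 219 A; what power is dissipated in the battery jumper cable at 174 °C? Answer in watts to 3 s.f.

A = 52.6 mm² = 5.260e-05 m²
R₍20₎ = ρL/A = (2.64×10^-8)(3.29)/(5.260e-05) = 0.001651 Ω
R₍174₎ = R₍20₎(1 + αΔT) = 0.001651 × (1 + 0.0037×154) = 0.002592 Ω
P = I²R = (219)² × 0.002592 = 124 W

124 W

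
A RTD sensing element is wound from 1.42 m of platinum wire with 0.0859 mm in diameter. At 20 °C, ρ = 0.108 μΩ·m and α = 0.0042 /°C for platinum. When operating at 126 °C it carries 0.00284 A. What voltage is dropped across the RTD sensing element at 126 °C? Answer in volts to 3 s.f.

ρ = 0.108 μΩ·m = 1.08×10^-7 Ω·m
A = π(d/2)² = π(4.2950e-05 m)² = 5.795e-09 m²
R₍20₎ = ρL/A = (1.08×10^-7)(1.42)/(5.795e-09) = 26.46 Ω
R₍126₎ = R₍20₎(1 + αΔT) = 26.46 × (1 + 0.0042×106) = 38.24 Ω
V = IR = 0.00284 × 38.24 = 0.109 V

0.109 V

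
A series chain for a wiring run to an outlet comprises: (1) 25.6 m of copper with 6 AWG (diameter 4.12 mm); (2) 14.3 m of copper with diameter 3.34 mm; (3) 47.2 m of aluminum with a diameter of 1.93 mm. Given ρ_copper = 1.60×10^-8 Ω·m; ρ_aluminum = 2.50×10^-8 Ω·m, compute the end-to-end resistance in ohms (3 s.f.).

Seg 1: A = π(4.12/2 mm)² = π(2.0600e-03 m)² = 1.333e-05 m²
R_1 = (1.60×10^-8)(25.6)/(1.333e-05) = 0.03072 Ω
Seg 2: A = π(d/2)² = π(1.6700e-03 m)² = 8.762e-06 m²
R_2 = (1.60×10^-8)(14.3)/(8.762e-06) = 0.02611 Ω
Seg 3: A = π(d/2)² = π(9.6500e-04 m)² = 2.926e-06 m²
R_3 = (2.50×10^-8)(47.2)/(2.926e-06) = 0.4033 Ω
R_total = R_1 + R_2 + R_3 = 0.460 Ω

0.460 Ω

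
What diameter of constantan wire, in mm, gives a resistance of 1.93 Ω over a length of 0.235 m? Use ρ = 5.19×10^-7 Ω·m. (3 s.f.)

0.284 mm

A = ρL/R = (5.19×10^-7)(0.235)/(1.93) = 6.319e-08 m²
d = 2√(A/π) = 2.837e-04 m = 0.284 mm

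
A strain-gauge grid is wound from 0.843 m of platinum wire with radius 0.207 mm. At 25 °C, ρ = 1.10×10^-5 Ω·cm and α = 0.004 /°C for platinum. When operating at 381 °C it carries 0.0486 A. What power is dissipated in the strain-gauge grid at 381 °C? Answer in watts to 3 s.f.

0.00394 W

ρ = 1.10×10^-5 Ω·cm = 1.10×10^-7 Ω·m
A = πr² = π(2.0700e-04 m)² = 1.346e-07 m²
R₍25₎ = ρL/A = (1.10×10^-7)(0.843)/(1.346e-07) = 0.6889 Ω
R₍381₎ = R₍25₎(1 + αΔT) = 0.6889 × (1 + 0.004×356) = 1.67 Ω
P = I²R = (0.0486)² × 1.67 = 0.00394 W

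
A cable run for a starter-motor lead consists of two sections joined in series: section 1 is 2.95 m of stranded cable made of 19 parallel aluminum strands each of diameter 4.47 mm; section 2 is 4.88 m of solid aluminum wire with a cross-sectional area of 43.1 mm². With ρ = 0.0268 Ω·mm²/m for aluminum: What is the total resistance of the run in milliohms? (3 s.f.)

3.30 mΩ

ρ = 0.0268 Ω·mm²/m = 2.68×10^-8 Ω·m
Section 1: A_strand = π(2.2350e-03)² = 1.569e-05 m²; R₁ = ρL/(N·A_s) = (2.68×10^-8)(2.95)/(19×1.569e-05) = 2.652×10^-4 Ω
Section 2: A = 43.1 mm² = 4.310e-05 m²
R₂ = (2.68×10^-8)(4.88)/(4.310e-05) = 0.003034 Ω
R = R₁ + R₂ = 3.30 mΩ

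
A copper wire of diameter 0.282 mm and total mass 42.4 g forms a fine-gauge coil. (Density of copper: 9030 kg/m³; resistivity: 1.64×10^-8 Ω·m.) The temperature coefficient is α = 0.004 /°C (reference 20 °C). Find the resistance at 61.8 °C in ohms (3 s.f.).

23.0 Ω

A = π(d/2)² = π(1.4100e-04 m)² = 6.2458e-08 m²
L = m/(density·A) = 0.0424/(9030×6.2458e-08) = 75.18 m
R = ρL/A = (1.64×10^-8)(75.18)/(6.2458e-08) = 19.74 Ω
R(61.8 °C) = 19.74 × (1 + 0.004×41.8) = 23.0 Ω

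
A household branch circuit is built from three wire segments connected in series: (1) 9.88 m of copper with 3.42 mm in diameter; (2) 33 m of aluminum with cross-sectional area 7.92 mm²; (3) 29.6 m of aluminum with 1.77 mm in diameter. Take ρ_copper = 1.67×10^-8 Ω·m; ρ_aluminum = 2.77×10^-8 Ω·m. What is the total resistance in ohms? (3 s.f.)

Seg 1: A = π(d/2)² = π(1.7100e-03 m)² = 9.186e-06 m²
R_1 = (1.67×10^-8)(9.88)/(9.186e-06) = 0.01796 Ω
Seg 2: A = 7.92 mm² = 7.920e-06 m²
R_2 = (2.77×10^-8)(33)/(7.920e-06) = 0.1154 Ω
Seg 3: A = π(d/2)² = π(8.8500e-04 m)² = 2.461e-06 m²
R_3 = (2.77×10^-8)(29.6)/(2.461e-06) = 0.3332 Ω
R_total = R_1 + R_2 + R_3 = 0.467 Ω

0.467 Ω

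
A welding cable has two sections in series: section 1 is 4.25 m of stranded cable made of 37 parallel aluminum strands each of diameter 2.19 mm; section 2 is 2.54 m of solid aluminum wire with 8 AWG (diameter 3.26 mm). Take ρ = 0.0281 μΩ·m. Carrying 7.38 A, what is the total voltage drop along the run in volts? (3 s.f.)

0.0694 V

ρ = 0.0281 μΩ·m = 2.81×10^-8 Ω·m
Section 1: A_strand = π(1.0950e-03)² = 3.767e-06 m²; R₁ = ρL/(N·A_s) = (2.81×10^-8)(4.25)/(37×3.767e-06) = 8.569×10^-4 Ω
Section 2: A = π(3.26/2 mm)² = π(1.6300e-03 m)² = 8.347e-06 m²
R₂ = (2.81×10^-8)(2.54)/(8.347e-06) = 0.008551 Ω
R = R₁ + R₂ = 0.009408 Ω
V = IR = 7.38 × 0.009408 = 0.0694 V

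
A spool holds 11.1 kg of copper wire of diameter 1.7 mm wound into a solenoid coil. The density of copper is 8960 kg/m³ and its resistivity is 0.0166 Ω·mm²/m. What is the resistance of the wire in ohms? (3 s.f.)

ρ = 0.0166 Ω·mm²/m = 1.66×10^-8 Ω·m
A = π(d/2)² = π(8.5000e-04 m)² = 2.2698e-06 m²
L = m/(density·A) = 11.1/(8960×2.2698e-06) = 545.8 m
R = ρL/A = (1.66×10^-8)(545.8)/(2.2698e-06) = 3.99 Ω

3.99 Ω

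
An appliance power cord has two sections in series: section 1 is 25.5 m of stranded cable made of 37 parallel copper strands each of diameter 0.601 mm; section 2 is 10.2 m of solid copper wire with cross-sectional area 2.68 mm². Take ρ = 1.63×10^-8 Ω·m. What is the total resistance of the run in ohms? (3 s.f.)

0.102 Ω

Section 1: A_strand = π(3.0050e-04)² = 2.837e-07 m²; R₁ = ρL/(N·A_s) = (1.63×10^-8)(25.5)/(37×2.837e-07) = 0.0396 Ω
Section 2: A = 2.68 mm² = 2.680e-06 m²
R₂ = (1.63×10^-8)(10.2)/(2.680e-06) = 0.06204 Ω
R = R₁ + R₂ = 0.102 Ω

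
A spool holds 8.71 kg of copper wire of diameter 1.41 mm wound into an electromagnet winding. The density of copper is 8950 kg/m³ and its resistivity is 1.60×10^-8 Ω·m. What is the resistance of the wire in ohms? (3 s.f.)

6.39 Ω

A = π(d/2)² = π(7.0500e-04 m)² = 1.5615e-06 m²
L = m/(density·A) = 8.71/(8950×1.5615e-06) = 623.3 m
R = ρL/A = (1.60×10^-8)(623.3)/(1.5615e-06) = 6.39 Ω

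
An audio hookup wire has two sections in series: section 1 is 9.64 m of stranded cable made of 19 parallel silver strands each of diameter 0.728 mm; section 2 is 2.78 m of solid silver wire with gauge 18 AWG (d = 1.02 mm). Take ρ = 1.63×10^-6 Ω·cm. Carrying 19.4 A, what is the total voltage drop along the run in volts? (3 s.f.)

ρ = 1.63×10^-6 Ω·cm = 1.63×10^-8 Ω·m
Section 1: A_strand = π(3.6400e-04)² = 4.162e-07 m²; R₁ = ρL/(N·A_s) = (1.63×10^-8)(9.64)/(19×4.162e-07) = 0.01987 Ω
Section 2: A = π(1.02/2 mm)² = π(5.1000e-04 m)² = 8.171e-07 m²
R₂ = (1.63×10^-8)(2.78)/(8.171e-07) = 0.05546 Ω
R = R₁ + R₂ = 0.07532 Ω
V = IR = 19.4 × 0.07532 = 1.46 V

1.46 V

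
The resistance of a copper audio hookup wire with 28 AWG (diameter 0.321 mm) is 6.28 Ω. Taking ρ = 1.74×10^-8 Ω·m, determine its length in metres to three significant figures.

A = π(0.321/2 mm)² = π(1.6050e-04 m)² = 8.093e-08 m²
L = RA/ρ = (6.28)(8.093e-08)/(1.74×10^-8) = 29.2 m

29.2 m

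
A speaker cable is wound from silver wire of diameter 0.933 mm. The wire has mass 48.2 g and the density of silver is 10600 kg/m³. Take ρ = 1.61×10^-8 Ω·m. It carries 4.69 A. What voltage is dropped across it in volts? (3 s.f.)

0.735 V

A = π(d/2)² = π(4.6650e-04 m)² = 6.8368e-07 m²
L = m/(density·A) = 0.0482/(10600×6.8368e-07) = 6.651 m
R = ρL/A = (1.61×10^-8)(6.651)/(6.8368e-07) = 0.1566 Ω
V = IR = 4.69 × 0.1566 = 0.735 V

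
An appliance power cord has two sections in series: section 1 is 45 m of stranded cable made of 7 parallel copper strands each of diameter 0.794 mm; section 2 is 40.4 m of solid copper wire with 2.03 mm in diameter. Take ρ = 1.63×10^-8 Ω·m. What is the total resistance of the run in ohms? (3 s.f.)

Section 1: A_strand = π(3.9700e-04)² = 4.951e-07 m²; R₁ = ρL/(N·A_s) = (1.63×10^-8)(45)/(7×4.951e-07) = 0.2116 Ω
Section 2: A = π(d/2)² = π(1.0150e-03 m)² = 3.237e-06 m²
R₂ = (1.63×10^-8)(40.4)/(3.237e-06) = 0.2035 Ω
R = R₁ + R₂ = 0.415 Ω

0.415 Ω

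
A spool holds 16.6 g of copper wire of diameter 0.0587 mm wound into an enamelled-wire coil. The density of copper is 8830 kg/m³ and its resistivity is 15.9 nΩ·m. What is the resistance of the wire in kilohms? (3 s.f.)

4.08 kΩ

ρ = 15.9 nΩ·m = 1.59×10^-8 Ω·m
A = π(d/2)² = π(2.9350e-05 m)² = 2.7062e-09 m²
L = m/(density·A) = 0.0166/(8830×2.7062e-09) = 694.7 m
R = ρL/A = (1.59×10^-8)(694.7)/(2.7062e-09) = 4.08 kΩ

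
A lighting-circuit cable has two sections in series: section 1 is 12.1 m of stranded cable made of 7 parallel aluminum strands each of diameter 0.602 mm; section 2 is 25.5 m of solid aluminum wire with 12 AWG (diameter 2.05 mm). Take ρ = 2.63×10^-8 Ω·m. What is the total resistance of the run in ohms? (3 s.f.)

Section 1: A_strand = π(3.0100e-04)² = 2.846e-07 m²; R₁ = ρL/(N·A_s) = (2.63×10^-8)(12.1)/(7×2.846e-07) = 0.1597 Ω
Section 2: A = π(2.05/2 mm)² = π(1.0250e-03 m)² = 3.301e-06 m²
R₂ = (2.63×10^-8)(25.5)/(3.301e-06) = 0.2032 Ω
R = R₁ + R₂ = 0.363 Ω

0.363 Ω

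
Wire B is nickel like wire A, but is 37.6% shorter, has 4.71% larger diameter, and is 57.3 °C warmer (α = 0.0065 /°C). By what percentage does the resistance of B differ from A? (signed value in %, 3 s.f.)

R ∝ ρL/d² with ρ ∝ (1+αΔT), so R_B/R_A = (1 − 37.6/100) × (1 + 4.71/100)⁻² × (1 + 0.0065×57.3)
= 0.624 × 0.9121 × 1.372 = 0.7811
(R_B − R_A)/R_A = 0.7811 − 1 = -21.9%

-21.9%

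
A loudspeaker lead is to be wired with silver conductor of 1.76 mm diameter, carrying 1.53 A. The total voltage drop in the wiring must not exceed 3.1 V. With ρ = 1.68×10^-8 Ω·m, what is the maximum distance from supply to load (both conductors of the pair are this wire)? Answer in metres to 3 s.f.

147 m

A = π(d/2)² = π(8.8000e-04 m)² = 2.433e-06 m²
L_max = V_max·A/(2·ρI) = (3.1)(2.433e-06)/(2×1.68×10^-8×1.53) = 147 m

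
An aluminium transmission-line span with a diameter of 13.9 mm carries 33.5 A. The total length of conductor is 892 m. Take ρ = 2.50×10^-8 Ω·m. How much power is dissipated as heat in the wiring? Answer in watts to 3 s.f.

A = π(d/2)² = π(6.9500e-03 m)² = 1.517e-04 m²
R = ρL/A = (2.50×10^-8)(892)/(1.517e-04) = 0.147 Ω
P = I²R = (33.5)² × 0.147 = 165 W

165 W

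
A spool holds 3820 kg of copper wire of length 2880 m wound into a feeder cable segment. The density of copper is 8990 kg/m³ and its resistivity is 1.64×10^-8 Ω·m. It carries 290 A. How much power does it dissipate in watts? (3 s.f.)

26900 W

A = m/(density·L) = 3820/(8990×2880) = 1.4754e-04 m²
R = ρL/A = (1.64×10^-8)(2880)/(1.4754e-04) = 0.3201 Ω
P = I²R = (290)² × 0.3201 = 26900 W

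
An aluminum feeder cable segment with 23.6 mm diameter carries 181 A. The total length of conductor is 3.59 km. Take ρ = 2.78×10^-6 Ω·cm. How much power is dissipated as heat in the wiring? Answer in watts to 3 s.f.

7470 W

ρ = 2.78×10^-6 Ω·cm = 2.78×10^-8 Ω·m
A = π(d/2)² = π(1.1800e-02 m)² = 4.374e-04 m²
R = ρL/A = (2.78×10^-8)(3590)/(4.374e-04) = 0.2282 Ω
P = I²R = (181)² × 0.2282 = 7470 W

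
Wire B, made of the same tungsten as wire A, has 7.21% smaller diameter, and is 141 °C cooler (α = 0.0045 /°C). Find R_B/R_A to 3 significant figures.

0.425

R ∝ ρL/d² with ρ ∝ (1+αΔT), so R_B/R_A = (1 − 7.21/100)⁻² × (1 − 0.0045×141)
= 1.161 × 0.3655 = 0.425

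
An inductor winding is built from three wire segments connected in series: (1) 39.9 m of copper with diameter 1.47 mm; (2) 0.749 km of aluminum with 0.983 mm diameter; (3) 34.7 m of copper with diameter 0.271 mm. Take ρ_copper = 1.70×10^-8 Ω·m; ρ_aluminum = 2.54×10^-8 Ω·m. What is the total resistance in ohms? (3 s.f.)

Seg 1: A = π(d/2)² = π(7.3500e-04 m)² = 1.697e-06 m²
R_1 = (1.70×10^-8)(39.9)/(1.697e-06) = 0.3997 Ω
Seg 2: A = π(d/2)² = π(4.9150e-04 m)² = 7.589e-07 m²
R_2 = (2.54×10^-8)(749)/(7.589e-07) = 25.07 Ω
Seg 3: A = π(d/2)² = π(1.3550e-04 m)² = 5.768e-08 m²
R_3 = (1.70×10^-8)(34.7)/(5.768e-08) = 10.23 Ω
R_total = R_1 + R_2 + R_3 = 35.7 Ω

35.7 Ω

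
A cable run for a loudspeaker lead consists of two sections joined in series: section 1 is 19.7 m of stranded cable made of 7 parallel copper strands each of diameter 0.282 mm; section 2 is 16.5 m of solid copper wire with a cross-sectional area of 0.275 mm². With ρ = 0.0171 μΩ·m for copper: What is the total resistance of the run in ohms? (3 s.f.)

1.80 Ω

ρ = 0.0171 μΩ·m = 1.71×10^-8 Ω·m
Section 1: A_strand = π(1.4100e-04)² = 6.246e-08 m²; R₁ = ρL/(N·A_s) = (1.71×10^-8)(19.7)/(7×6.246e-08) = 0.7705 Ω
Section 2: A = 0.275 mm² = 2.750e-07 m²
R₂ = (1.71×10^-8)(16.5)/(2.750e-07) = 1.026 Ω
R = R₁ + R₂ = 1.80 Ω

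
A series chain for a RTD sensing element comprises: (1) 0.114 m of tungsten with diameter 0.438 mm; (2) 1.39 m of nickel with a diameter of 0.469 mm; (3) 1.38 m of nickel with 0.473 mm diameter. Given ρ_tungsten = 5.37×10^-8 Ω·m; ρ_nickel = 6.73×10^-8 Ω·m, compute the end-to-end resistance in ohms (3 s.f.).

1.11 Ω

Seg 1: A = π(d/2)² = π(2.1900e-04 m)² = 1.507e-07 m²
R_1 = (5.37×10^-8)(0.114)/(1.507e-07) = 0.04063 Ω
Seg 2: A = π(d/2)² = π(2.3450e-04 m)² = 1.728e-07 m²
R_2 = (6.73×10^-8)(1.39)/(1.728e-07) = 0.5415 Ω
Seg 3: A = π(d/2)² = π(2.3650e-04 m)² = 1.757e-07 m²
R_3 = (6.73×10^-8)(1.38)/(1.757e-07) = 0.5285 Ω
R_total = R_1 + R_2 + R_3 = 1.11 Ω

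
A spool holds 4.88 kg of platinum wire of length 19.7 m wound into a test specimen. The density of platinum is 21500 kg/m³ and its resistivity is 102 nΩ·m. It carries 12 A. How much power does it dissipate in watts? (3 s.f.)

25.1 W

ρ = 102 nΩ·m = 1.02×10^-7 Ω·m
A = m/(density·L) = 4.88/(21500×19.7) = 1.1522e-05 m²
R = ρL/A = (1.02×10^-7)(19.7)/(1.1522e-05) = 0.1744 Ω
P = I²R = (12)² × 0.1744 = 25.1 W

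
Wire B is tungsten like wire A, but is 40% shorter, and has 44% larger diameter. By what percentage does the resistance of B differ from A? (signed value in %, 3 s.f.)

-71.1%

R ∝ L/d², so R_B/R_A = (1 − 40/100) × (1 + 44/100)⁻²
= 0.6 × 0.4823 = 0.2893
(R_B − R_A)/R_A = 0.2893 − 1 = -71.1%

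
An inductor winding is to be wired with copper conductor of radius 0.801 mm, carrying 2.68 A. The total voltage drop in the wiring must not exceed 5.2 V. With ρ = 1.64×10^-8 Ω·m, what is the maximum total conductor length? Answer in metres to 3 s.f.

A = πr² = π(8.0100e-04 m)² = 2.016e-06 m²
L_max = V_max·A/(1·ρI) = (5.2)(2.016e-06)/(1.64×10^-8×2.68) = 238 m

238 m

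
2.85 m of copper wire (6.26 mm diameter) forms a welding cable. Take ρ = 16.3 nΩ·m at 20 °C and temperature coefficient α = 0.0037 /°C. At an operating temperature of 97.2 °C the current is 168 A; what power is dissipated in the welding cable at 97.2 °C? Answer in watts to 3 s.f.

54.8 W

ρ = 16.3 nΩ·m = 1.63×10^-8 Ω·m
A = π(d/2)² = π(3.1300e-03 m)² = 3.078e-05 m²
R₍20₎ = ρL/A = (1.63×10^-8)(2.85)/(3.078e-05) = 0.001509 Ω
R₍97.2₎ = R₍20₎(1 + αΔT) = 0.001509 × (1 + 0.0037×77.2) = 0.00194 Ω
P = I²R = (168)² × 0.00194 = 54.8 W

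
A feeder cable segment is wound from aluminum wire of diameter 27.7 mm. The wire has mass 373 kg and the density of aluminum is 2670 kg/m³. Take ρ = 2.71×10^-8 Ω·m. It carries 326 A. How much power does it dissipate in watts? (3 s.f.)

A = π(d/2)² = π(1.3850e-02 m)² = 6.0263e-04 m²
L = m/(density·A) = 373/(2670×6.0263e-04) = 231.8 m
R = ρL/A = (2.71×10^-8)(231.8)/(6.0263e-04) = 0.01042 Ω
P = I²R = (326)² × 0.01042 = 1110 W

1110 W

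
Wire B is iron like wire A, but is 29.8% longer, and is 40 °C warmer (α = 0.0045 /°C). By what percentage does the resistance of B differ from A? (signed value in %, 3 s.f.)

53.2%

R ∝ ρL/d² with ρ ∝ (1+αΔT), so R_B/R_A = (1 + 29.8/100) × (1 + 0.0045×40)
= 1.298 × 1.18 = 1.532
(R_B − R_A)/R_A = 1.532 − 1 = 53.2%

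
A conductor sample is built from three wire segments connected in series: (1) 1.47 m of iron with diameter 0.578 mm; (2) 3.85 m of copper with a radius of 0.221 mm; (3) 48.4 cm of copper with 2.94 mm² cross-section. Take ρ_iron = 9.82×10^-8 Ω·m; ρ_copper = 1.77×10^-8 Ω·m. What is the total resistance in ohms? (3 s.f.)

Seg 1: A = π(d/2)² = π(2.8900e-04 m)² = 2.624e-07 m²
R_1 = (9.82×10^-8)(1.47)/(2.624e-07) = 0.5502 Ω
Seg 2: A = πr² = π(2.2100e-04 m)² = 1.534e-07 m²
R_2 = (1.77×10^-8)(3.85)/(1.534e-07) = 0.4441 Ω
Seg 3: A = 2.94 mm² = 2.940e-06 m²
R_3 = (1.77×10^-8)(0.484)/(2.940e-06) = 0.002914 Ω
R_total = R_1 + R_2 + R_3 = 0.997 Ω

0.997 Ω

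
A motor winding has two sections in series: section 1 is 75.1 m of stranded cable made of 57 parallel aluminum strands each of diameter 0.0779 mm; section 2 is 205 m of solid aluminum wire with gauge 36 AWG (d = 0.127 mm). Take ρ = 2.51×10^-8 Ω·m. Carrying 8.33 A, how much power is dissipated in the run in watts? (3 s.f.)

28700 W

Section 1: A_strand = π(3.8950e-05)² = 4.766e-09 m²; R₁ = ρL/(N·A_s) = (2.51×10^-8)(75.1)/(57×4.766e-09) = 6.939 Ω
Section 2: A = π(0.127/2 mm)² = π(6.3500e-05 m)² = 1.267e-08 m²
R₂ = (2.51×10^-8)(205)/(1.267e-08) = 406.2 Ω
R = R₁ + R₂ = 413.1 Ω
P = I²R = (8.33)² × 413.1 = 28700 W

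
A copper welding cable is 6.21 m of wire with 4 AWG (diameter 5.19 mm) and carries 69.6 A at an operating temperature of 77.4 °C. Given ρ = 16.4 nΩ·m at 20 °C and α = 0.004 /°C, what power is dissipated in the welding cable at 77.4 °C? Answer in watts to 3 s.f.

28.7 W

ρ = 16.4 nΩ·m = 1.64×10^-8 Ω·m
A = π(5.19/2 mm)² = π(2.5950e-03 m)² = 2.116e-05 m²
R₍20₎ = ρL/A = (1.64×10^-8)(6.21)/(2.116e-05) = 0.004814 Ω
R₍77.4₎ = R₍20₎(1 + αΔT) = 0.004814 × (1 + 0.004×57.4) = 0.005919 Ω
P = I²R = (69.6)² × 0.005919 = 28.7 W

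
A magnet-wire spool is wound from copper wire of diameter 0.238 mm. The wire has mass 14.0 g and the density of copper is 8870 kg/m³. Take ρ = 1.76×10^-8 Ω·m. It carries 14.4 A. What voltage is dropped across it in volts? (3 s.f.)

202 V

A = π(d/2)² = π(1.1900e-04 m)² = 4.4488e-08 m²
L = m/(density·A) = 0.014/(8870×4.4488e-08) = 35.48 m
R = ρL/A = (1.76×10^-8)(35.48)/(4.4488e-08) = 14.04 Ω
V = IR = 14.4 × 14.04 = 202 V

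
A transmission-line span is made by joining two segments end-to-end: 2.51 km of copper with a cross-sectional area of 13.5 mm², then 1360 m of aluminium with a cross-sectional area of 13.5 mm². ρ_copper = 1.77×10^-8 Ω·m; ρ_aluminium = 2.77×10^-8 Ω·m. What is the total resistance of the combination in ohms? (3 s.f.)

Segment 1: A = 13.5 mm² = 1.350e-05 m²
R₁ = ρL/A = (1.77×10^-8)(2510)/(1.350e-05) = 3.291 Ω
R₂ = (2.77×10^-8)(1360)/(1.350e-05) = 2.791 Ω
R = R₁ + R₂ = 6.08 Ω

6.08 Ω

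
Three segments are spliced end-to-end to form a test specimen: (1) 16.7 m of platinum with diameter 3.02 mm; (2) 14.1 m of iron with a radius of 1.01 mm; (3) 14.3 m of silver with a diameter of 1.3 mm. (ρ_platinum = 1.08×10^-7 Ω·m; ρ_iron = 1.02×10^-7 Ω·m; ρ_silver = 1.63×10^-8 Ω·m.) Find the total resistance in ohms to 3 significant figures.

0.876 Ω

Seg 1: A = π(d/2)² = π(1.5100e-03 m)² = 7.163e-06 m²
R_1 = (1.08×10^-7)(16.7)/(7.163e-06) = 0.2518 Ω
Seg 2: A = πr² = π(1.0100e-03 m)² = 3.205e-06 m²
R_2 = (1.02×10^-7)(14.1)/(3.205e-06) = 0.4488 Ω
Seg 3: A = π(d/2)² = π(6.5000e-04 m)² = 1.327e-06 m²
R_3 = (1.63×10^-8)(14.3)/(1.327e-06) = 0.1756 Ω
R_total = R_1 + R_2 + R_3 = 0.876 Ω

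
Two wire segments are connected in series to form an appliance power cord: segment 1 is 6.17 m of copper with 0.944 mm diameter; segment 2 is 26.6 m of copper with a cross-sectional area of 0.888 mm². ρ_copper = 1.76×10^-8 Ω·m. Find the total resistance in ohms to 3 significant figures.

0.682 Ω

Segment 1: A = π(d/2)² = π(4.7200e-04 m)² = 6.999e-07 m²
R₁ = ρL/A = (1.76×10^-8)(6.17)/(6.999e-07) = 0.1552 Ω
Segment 2: A = 0.888 mm² = 8.880e-07 m²
R₂ = (1.76×10^-8)(26.6)/(8.880e-07) = 0.5272 Ω
R = R₁ + R₂ = 0.682 Ω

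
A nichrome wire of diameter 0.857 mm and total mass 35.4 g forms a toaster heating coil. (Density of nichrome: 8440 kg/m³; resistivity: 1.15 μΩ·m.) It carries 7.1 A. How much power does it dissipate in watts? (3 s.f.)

ρ = 1.15 μΩ·m = 1.15×10^-6 Ω·m
A = π(d/2)² = π(4.2850e-04 m)² = 5.7683e-07 m²
L = m/(density·A) = 0.0354/(8440×5.7683e-07) = 7.271 m
R = ρL/A = (1.15×10^-6)(7.271)/(5.7683e-07) = 14.5 Ω
P = I²R = (7.1)² × 14.5 = 731 W

731 W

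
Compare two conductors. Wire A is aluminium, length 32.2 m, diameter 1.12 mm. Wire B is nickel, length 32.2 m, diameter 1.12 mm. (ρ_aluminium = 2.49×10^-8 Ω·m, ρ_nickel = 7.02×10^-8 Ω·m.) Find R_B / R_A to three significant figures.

R ∝ ρL/d², so R_B/R_A = (ρ_B/ρ_A)
= (7.02×10^-8/2.49×10^-8) = 2.82

2.82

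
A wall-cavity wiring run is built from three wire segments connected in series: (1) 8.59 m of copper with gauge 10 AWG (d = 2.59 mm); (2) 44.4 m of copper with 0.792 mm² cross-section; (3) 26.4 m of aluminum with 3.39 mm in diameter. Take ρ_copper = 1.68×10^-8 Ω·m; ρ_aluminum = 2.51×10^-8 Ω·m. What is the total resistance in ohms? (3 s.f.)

1.04 Ω

Seg 1: A = π(2.59/2 mm)² = π(1.2950e-03 m)² = 5.269e-06 m²
R_1 = (1.68×10^-8)(8.59)/(5.269e-06) = 0.02739 Ω
Seg 2: A = 0.792 mm² = 7.920e-07 m²
R_2 = (1.68×10^-8)(44.4)/(7.920e-07) = 0.9418 Ω
Seg 3: A = π(d/2)² = π(1.6950e-03 m)² = 9.026e-06 m²
R_3 = (2.51×10^-8)(26.4)/(9.026e-06) = 0.07342 Ω
R_total = R_1 + R_2 + R_3 = 1.04 Ω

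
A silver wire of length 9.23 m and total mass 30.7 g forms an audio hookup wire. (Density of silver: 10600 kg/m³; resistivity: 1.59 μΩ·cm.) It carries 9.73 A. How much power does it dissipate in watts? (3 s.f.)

ρ = 1.59 μΩ·cm = 1.59×10^-8 Ω·m
A = m/(density·L) = 0.0307/(10600×9.23) = 3.1378e-07 m²
R = ρL/A = (1.59×10^-8)(9.23)/(3.1378e-07) = 0.4677 Ω
P = I²R = (9.73)² × 0.4677 = 44.3 W

44.3 W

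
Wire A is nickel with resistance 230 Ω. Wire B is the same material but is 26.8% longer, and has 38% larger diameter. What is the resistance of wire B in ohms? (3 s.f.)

153 Ω

R ∝ L/d², so R_B/R_A = (1 + 26.8/100) × (1 + 38/100)⁻²
= 1.268 × 0.5251 = 0.6658
R_B = 0.6658 × 230 = 153 Ω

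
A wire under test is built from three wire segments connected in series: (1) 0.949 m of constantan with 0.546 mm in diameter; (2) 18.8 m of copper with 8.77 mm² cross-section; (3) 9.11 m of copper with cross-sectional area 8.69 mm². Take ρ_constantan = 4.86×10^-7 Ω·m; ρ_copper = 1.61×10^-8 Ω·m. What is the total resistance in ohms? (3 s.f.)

2.02 Ω

Seg 1: A = π(d/2)² = π(2.7300e-04 m)² = 2.341e-07 m²
R_1 = (4.86×10^-7)(0.949)/(2.341e-07) = 1.97 Ω
Seg 2: A = 8.77 mm² = 8.770e-06 m²
R_2 = (1.61×10^-8)(18.8)/(8.770e-06) = 0.03451 Ω
Seg 3: A = 8.69 mm² = 8.690e-06 m²
R_3 = (1.61×10^-8)(9.11)/(8.690e-06) = 0.01688 Ω
R_total = R_1 + R_2 + R_3 = 2.02 Ω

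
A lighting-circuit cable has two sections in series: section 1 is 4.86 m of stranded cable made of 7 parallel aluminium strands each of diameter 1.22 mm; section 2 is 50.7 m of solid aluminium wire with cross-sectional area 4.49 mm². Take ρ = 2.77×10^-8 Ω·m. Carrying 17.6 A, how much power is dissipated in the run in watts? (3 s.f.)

102 W

Section 1: A_strand = π(6.1000e-04)² = 1.169e-06 m²; R₁ = ρL/(N·A_s) = (2.77×10^-8)(4.86)/(7×1.169e-06) = 0.01645 Ω
Section 2: A = 4.49 mm² = 4.490e-06 m²
R₂ = (2.77×10^-8)(50.7)/(4.490e-06) = 0.3128 Ω
R = R₁ + R₂ = 0.3292 Ω
P = I²R = (17.6)² × 0.3292 = 102 W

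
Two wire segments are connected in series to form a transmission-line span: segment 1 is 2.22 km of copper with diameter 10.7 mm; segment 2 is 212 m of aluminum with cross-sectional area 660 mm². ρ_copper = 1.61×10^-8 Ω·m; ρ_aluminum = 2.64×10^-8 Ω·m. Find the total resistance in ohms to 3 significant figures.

0.406 Ω

Segment 1: A = π(d/2)² = π(5.3500e-03 m)² = 8.992e-05 m²
R₁ = ρL/A = (1.61×10^-8)(2220)/(8.992e-05) = 0.3975 Ω
Segment 2: A = 660 mm² = 6.600e-04 m²
R₂ = (2.64×10^-8)(212)/(6.600e-04) = 0.00848 Ω
R = R₁ + R₂ = 0.406 Ω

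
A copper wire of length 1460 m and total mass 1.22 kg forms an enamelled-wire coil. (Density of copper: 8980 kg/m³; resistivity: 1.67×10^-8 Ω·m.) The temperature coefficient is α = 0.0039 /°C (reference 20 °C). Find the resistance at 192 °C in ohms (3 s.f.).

438 Ω

A = m/(density·L) = 1.22/(8980×1460) = 9.3053e-08 m²
R = ρL/A = (1.67×10^-8)(1460)/(9.3053e-08) = 262 Ω
R(192 °C) = 262 × (1 + 0.0039×172) = 438 Ω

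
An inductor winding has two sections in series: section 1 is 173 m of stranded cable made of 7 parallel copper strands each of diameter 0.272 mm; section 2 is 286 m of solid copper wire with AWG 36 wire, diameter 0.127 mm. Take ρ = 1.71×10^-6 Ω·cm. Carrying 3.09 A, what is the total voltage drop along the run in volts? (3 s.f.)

ρ = 1.71×10^-6 Ω·cm = 1.71×10^-8 Ω·m
Section 1: A_strand = π(1.3600e-04)² = 5.811e-08 m²; R₁ = ρL/(N·A_s) = (1.71×10^-8)(173)/(7×5.811e-08) = 7.273 Ω
Section 2: A = π(0.127/2 mm)² = π(6.3500e-05 m)² = 1.267e-08 m²
R₂ = (1.71×10^-8)(286)/(1.267e-08) = 386.1 Ω
R = R₁ + R₂ = 393.3 Ω
V = IR = 3.09 × 393.3 = 1220 V

1220 V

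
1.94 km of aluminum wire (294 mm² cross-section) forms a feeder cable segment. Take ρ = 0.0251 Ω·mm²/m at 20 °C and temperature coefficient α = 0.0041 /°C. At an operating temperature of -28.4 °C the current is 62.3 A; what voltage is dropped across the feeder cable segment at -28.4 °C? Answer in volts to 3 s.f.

8.27 V

ρ = 0.0251 Ω·mm²/m = 2.51×10^-8 Ω·m
A = 294 mm² = 2.940e-04 m²
R₍20₎ = ρL/A = (2.51×10^-8)(1940)/(2.940e-04) = 0.1656 Ω
R₍-28.4₎ = R₍20₎(1 + αΔT) = 0.1656 × (1 + 0.0041×-48.4) = 0.1328 Ω
V = IR = 62.3 × 0.1328 = 8.27 V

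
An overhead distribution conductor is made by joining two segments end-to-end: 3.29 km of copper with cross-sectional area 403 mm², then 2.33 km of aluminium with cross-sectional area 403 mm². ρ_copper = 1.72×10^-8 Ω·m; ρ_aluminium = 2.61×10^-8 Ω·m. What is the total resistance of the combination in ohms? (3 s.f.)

0.291 Ω

Segment 1: A = 403 mm² = 4.030e-04 m²
R₁ = ρL/A = (1.72×10^-8)(3290)/(4.030e-04) = 0.1404 Ω
R₂ = (2.61×10^-8)(2330)/(4.030e-04) = 0.1509 Ω
R = R₁ + R₂ = 0.291 Ω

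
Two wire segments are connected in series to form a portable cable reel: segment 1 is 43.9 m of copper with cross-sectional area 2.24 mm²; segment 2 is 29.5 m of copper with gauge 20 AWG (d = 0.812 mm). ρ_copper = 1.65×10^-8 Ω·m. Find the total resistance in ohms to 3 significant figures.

1.26 Ω

Segment 1: A = 2.24 mm² = 2.240e-06 m²
R₁ = ρL/A = (1.65×10^-8)(43.9)/(2.240e-06) = 0.3234 Ω
Segment 2: A = π(0.812/2 mm)² = π(4.0600e-04 m)² = 5.178e-07 m²
R₂ = (1.65×10^-8)(29.5)/(5.178e-07) = 0.9399 Ω
R = R₁ + R₂ = 1.26 Ω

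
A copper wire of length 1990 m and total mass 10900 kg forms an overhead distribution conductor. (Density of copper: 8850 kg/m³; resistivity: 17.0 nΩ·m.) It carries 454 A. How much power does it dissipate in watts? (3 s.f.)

ρ = 17.0 nΩ·m = 1.70×10^-8 Ω·m
A = m/(density·L) = 10900/(8850×1990) = 6.1891e-04 m²
R = ρL/A = (1.70×10^-8)(1990)/(6.1891e-04) = 0.05466 Ω
P = I²R = (454)² × 0.05466 = 11300 W

11300 W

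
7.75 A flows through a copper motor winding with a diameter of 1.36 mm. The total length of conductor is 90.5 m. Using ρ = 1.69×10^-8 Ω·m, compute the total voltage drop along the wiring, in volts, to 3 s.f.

8.16 V

A = π(d/2)² = π(6.8000e-04 m)² = 1.453e-06 m²
R = ρL/A = (1.69×10^-8)(90.5)/(1.453e-06) = 1.053 Ω
V = IR = 7.75 × 1.053 = 8.16 V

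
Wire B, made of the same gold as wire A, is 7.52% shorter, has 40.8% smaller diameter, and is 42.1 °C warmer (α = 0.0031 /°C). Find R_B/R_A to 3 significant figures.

R ∝ ρL/d² with ρ ∝ (1+αΔT), so R_B/R_A = (1 − 7.52/100) × (1 − 40.8/100)⁻² × (1 + 0.0031×42.1)
= 0.9248 × 2.853 × 1.131 = 2.98

2.98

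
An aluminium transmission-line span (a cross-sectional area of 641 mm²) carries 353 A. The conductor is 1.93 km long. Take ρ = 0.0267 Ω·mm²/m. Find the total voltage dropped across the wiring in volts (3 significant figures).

28.4 V

ρ = 0.0267 Ω·mm²/m = 2.67×10^-8 Ω·m
A = 641 mm² = 6.410e-04 m²
R = ρL/A = (2.67×10^-8)(1930)/(6.410e-04) = 0.08039 Ω
V = IR = 353 × 0.08039 = 28.4 V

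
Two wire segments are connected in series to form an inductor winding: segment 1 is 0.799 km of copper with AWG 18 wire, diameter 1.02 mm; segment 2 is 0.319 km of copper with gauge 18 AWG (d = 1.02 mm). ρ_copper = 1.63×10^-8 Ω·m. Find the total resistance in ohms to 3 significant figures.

Segment 1: A = π(1.02/2 mm)² = π(5.1000e-04 m)² = 8.171e-07 m²
R₁ = ρL/A = (1.63×10^-8)(799)/(8.171e-07) = 15.94 Ω
Segment 2: A = π(1.02/2 mm)² = π(5.1000e-04 m)² = 8.171e-07 m²
R₂ = (1.63×10^-8)(319)/(8.171e-07) = 6.363 Ω
R = R₁ + R₂ = 22.3 Ω

22.3 Ω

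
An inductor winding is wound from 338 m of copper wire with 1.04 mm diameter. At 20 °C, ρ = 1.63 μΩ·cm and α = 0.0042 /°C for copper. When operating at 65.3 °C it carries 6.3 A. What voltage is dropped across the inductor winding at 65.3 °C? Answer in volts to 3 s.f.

48.6 V

ρ = 1.63 μΩ·cm = 1.63×10^-8 Ω·m
A = π(d/2)² = π(5.2000e-04 m)² = 8.495e-07 m²
R₍20₎ = ρL/A = (1.63×10^-8)(338)/(8.495e-07) = 6.486 Ω
R₍65.3₎ = R₍20₎(1 + αΔT) = 6.486 × (1 + 0.0042×45.3) = 7.72 Ω
V = IR = 6.3 × 7.72 = 48.6 V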